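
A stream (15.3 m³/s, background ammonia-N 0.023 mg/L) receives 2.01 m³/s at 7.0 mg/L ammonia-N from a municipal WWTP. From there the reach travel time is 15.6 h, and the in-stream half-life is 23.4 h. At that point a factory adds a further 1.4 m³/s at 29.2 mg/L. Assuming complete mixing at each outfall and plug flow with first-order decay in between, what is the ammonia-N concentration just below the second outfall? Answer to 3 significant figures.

2.67 mg/L

Mass balance: C = (15.30·0.02300 + 2.010·7.000) / 17.31 = 14.42/17.31 = 0.8332 mg/L; combined flow 17.31 m³/s.
Half-life 23.4 h → k = ln 2 / 23.4 = 0.02962 h⁻¹ = 0.7109 d⁻¹.
First-order decay: C = 0.8332·exp(−k·t) = 0.8332·0.6300 = 0.5249 mg/L.
Second outfall: C = (17.31·0.5249 + 1.400·29.20)/18.71 = 2.671 mg/L.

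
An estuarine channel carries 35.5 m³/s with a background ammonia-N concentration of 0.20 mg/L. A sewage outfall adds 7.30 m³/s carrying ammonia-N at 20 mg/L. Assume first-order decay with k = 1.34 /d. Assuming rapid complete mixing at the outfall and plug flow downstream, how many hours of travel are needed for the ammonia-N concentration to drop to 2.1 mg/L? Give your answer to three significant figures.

9.54 h

Mass balance: C = (35.50·0.2000 + 7.300·20.00) / 42.80 = 153.1/42.80 = 3.577 mg/L.
3.577·exp(−k·t) = 2.1 → t = ln(3.577/2.1)/k = 34340 s = 9.539 h.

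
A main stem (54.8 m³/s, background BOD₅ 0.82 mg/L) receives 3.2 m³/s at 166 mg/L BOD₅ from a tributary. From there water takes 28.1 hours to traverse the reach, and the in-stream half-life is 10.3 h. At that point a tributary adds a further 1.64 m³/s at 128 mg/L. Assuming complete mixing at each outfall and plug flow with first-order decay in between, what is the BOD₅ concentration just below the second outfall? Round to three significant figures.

Flow-weighted average: C = (54.80·0.8200 + 3.200·166.0) / 58.00 = 576.1/58.00 = 9.933 mg/L; combined flow 58.00 m³/s.
Half-life 10.3 h → k = ln 2 / 10.3 = 0.06730 h⁻¹ = 1.615 d⁻¹.
First-order decay: C = 9.933·exp(−k·t) = 9.933·0.1509 = 1.499 mg/L.
Second outfall: C = (58.00·1.499 + 1.640·128.0)/59.64 = 4.978 mg/L.

4.98 mg/L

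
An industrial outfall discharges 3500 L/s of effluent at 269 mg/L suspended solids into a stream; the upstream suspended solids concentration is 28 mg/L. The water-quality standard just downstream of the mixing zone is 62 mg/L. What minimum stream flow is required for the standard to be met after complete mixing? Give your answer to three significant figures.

Set C_mix = 62: (Q·28.00 + 3500·269.0) / (Q + 3500) = 62
→ Q = 3500·(269.0 − 62)/(62 − 28.00) = 21310 L/s.

21300 L/s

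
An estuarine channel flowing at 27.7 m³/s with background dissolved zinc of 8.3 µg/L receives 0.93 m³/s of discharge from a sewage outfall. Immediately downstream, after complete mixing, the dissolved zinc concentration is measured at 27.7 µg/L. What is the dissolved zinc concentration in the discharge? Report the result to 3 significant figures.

606 µg/L

Mass balance: 27.70·8.300 + 0.9300·Cₑ = 28.63·27.70
→ Cₑ = (28.63·27.70 − 27.70·8.300) / 0.9300 = 605.5 µg/L.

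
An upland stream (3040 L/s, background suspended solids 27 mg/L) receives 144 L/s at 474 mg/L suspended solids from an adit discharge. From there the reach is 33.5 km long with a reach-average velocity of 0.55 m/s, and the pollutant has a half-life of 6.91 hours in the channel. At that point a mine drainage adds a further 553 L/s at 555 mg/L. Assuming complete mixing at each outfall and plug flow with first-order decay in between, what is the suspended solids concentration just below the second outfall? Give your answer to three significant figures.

89.5 mg/L

Mixed concentration C = ΣQC/ΣQ = (3040·27.00 + 144.0·474.0) / 3184 = 150300/3184 = 47.22 mg/L; combined flow 3184 L/s.
Travel time t = 33.5·1000 / 0.55 = 60910 s = 16.92 h.
Half-life 6.91 h → k = ln 2 / 6.91 = 0.1003 h⁻¹ = 2.407 d⁻¹.
Decay over the reach: 47.22·exp(−kt) = 47.22·0.1832 = 8.650 mg/L.
At the second outfall, C = (3184·8.650 + 553.0·555.0) / (3184 + 553.0) = 89.50 mg/L.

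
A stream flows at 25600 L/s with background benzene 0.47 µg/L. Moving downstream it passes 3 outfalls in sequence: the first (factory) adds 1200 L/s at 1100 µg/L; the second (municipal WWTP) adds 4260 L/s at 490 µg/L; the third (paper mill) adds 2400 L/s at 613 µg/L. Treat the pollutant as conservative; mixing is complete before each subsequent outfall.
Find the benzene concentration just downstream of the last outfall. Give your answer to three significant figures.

After outfall 1: Q = 25600 + 1200 = 26800 L/s; C = (25600·0.4700 + 1200·1100)/26800 = 49.70 µg/L.
After outfall 2: Q = 26800 + 4260 = 31060 L/s; C = (26800·49.70 + 4260·490.0)/31060 = 110.1 µg/L.
After outfall 3: Q = 31060 + 2400 = 33460 L/s; C = (31060·110.1 + 2400·613.0)/33460 = 146.2 µg/L.

146 µg/L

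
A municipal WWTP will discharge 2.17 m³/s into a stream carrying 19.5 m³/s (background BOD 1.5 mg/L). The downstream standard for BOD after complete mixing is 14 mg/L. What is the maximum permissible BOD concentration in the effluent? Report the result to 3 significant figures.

126 mg/L

At the limit, (Qr·Cr + Qe·Cₑ)/(Qr + Qe) = 14:
Cₑ = (21.67·14 − 19.50·1.500) / 2.170 = 126.3 mg/L.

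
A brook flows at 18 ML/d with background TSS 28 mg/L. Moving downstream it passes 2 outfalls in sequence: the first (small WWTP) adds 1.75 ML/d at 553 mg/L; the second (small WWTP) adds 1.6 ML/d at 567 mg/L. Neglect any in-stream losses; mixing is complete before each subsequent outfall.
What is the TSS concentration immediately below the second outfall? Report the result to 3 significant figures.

Below outfall 1: Q → 19.75 ML/d, C = (18.00·28.00 + 1.750·553.0)/19.75 = 74.52 mg/L.
Below outfall 2: Q → 21.35 ML/d, C = (19.75·74.52 + 1.600·567.0)/21.35 = 111.4 mg/L.

111 mg/L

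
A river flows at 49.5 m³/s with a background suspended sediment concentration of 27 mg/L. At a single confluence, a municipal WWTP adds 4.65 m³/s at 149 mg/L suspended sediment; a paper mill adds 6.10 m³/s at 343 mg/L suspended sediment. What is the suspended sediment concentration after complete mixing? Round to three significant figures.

68.4 mg/L

Mixed concentration C = ΣQC/ΣQ = (49.50·27.00 + 4.650·149.0 + 6.100·343.0) / 60.25 = 4122/60.25 = 68.41 mg/L.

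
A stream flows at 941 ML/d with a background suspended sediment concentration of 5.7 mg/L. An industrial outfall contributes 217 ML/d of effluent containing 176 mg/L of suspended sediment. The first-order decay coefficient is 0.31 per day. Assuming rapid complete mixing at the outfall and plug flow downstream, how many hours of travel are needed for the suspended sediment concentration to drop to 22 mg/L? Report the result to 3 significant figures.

41.5 h

Mass balance: C = (941.0·5.700 + 217.0·176.0) / 1158 = 43560/1158 = 37.61 mg/L.
37.61·exp(−k·t) = 22 → t = ln(37.61/22)/k = 149500 s = 41.52 h.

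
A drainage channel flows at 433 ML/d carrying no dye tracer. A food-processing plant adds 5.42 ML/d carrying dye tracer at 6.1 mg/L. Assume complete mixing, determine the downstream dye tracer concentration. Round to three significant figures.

0.0754 mg/L

Conservation of mass: C = (433.0·0 + 5.420·6.100) / 438.4 = 33.06/438.4 = 0.07541 mg/L.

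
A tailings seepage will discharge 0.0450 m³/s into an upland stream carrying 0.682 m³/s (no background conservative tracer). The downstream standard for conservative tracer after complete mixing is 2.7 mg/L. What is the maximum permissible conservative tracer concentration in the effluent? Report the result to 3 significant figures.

At the limit, (Qr·Cr + Qe·Cₑ)/(Qr + Qe) = 2.7:
Cₑ = (0.7270·2.7 − 0.6820·0) / 0.04500 = 43.62 mg/L.

43.6 mg/L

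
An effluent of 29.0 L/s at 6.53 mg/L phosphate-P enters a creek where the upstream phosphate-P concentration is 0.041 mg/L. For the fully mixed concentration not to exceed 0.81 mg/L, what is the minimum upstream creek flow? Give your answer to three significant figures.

216 L/s

Set C_mix = 0.81: (Q·0.04100 + 29.00·6.530) / (Q + 29.00) = 0.81
→ Q = 29.00·(6.530 − 0.81)/(0.81 − 0.04100) = 215.7 L/s.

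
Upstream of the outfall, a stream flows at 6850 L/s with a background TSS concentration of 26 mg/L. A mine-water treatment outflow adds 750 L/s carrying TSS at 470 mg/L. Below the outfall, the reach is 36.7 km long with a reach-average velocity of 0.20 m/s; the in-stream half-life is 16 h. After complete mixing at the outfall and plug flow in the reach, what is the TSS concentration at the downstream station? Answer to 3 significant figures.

7.67 mg/L

Mixed concentration C = ΣQC/ΣQ = (6850·26.00 + 750.0·470.0) / 7600 = 530600/7600 = 69.82 mg/L.
Travel time t = 36.7·1000 / 0.20 = 183500 s = 50.97 h.
Half-life 16 h → k = ln 2 / 16 = 0.04332 h⁻¹ = 1.040 d⁻¹.
Applying C = C₀e^(−kt): 69.82 × 0.1099 = 7.673 mg/L.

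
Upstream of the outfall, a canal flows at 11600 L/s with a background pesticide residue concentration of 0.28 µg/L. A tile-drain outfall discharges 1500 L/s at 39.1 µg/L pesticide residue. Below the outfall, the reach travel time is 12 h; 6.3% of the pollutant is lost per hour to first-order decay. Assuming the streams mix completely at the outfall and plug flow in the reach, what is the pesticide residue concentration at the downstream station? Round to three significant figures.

2.16 µg/L

After mixing, C = (11600·0.2800 + 1500·39.10) / 13100 = 61900/13100 = 4.725 µg/L.
6.3%/h lost → k = −ln(1 − 0.063) = 0.06507 h⁻¹.
First-order decay: C = 4.725·exp(−k·t) = 4.725·0.4580 = 2.164 µg/L.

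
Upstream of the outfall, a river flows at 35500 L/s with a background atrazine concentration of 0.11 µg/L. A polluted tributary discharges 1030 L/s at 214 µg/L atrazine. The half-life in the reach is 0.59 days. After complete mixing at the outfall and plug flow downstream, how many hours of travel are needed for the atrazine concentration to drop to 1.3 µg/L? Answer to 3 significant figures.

31.7 h

After mixing, C = (35500·0.1100 + 1030·214.0) / 36530 = 224300/36530 = 6.141 µg/L.
Half-life 0.59 d → k = ln 2 / 0.59 = 1.175 d⁻¹.
6.141·exp(−k·t) = 1.3 → t = ln(6.141/1.3)/k = 114200 s = 31.72 h.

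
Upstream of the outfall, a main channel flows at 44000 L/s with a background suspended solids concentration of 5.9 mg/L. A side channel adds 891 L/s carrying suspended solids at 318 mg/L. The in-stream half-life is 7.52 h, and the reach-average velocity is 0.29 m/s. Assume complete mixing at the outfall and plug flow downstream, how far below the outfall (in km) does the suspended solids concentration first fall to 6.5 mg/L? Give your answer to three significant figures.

Mass balance: C = (44000·5.900 + 891.0·318.0) / 44890 = 542900/44890 = 12.09 mg/L.
Half-life 7.52 h → k = ln 2 / 7.52 = 0.09217 h⁻¹ = 2.212 d⁻¹.
Set 12.09·exp(−k·t) = 6.5 → t = ln(12.09/6.5)/k = 24250 s = 6.737 h.
Distance = v·t = 0.29·24250 = 7033 m = 7.033 km.

7.03 km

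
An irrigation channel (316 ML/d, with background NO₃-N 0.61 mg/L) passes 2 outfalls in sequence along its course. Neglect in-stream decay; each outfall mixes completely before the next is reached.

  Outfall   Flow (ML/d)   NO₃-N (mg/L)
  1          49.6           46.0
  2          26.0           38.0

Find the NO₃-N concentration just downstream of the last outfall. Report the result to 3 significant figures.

8.84 mg/L

Outfall 1: combined Q = 365.6 ML/d; C = (316.0·0.6100 + 49.60·46.00)/365.6 = 6.768 mg/L.
Outfall 2: combined Q = 391.6 ML/d; C = (365.6·6.768 + 26.00·38.00)/391.6 = 8.842 mg/L.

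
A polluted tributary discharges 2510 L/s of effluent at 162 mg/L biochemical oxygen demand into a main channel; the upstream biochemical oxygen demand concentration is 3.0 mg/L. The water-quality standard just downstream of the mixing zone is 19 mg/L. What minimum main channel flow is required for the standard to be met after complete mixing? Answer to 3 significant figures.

Set C_mix = 19: (Q·3.000 + 2510·162.0) / (Q + 2510) = 19
→ Q = 2510·(162.0 − 19)/(19 − 3.000) = 22430 L/s.

22400 L/s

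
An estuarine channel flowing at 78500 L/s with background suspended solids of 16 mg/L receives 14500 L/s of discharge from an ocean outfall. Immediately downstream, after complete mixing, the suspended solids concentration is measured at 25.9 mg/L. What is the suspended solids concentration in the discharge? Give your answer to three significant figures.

Mass balance: 78500·16.00 + 14500·Cₑ = 93000·25.90
→ Cₑ = (93000·25.90 − 78500·16.00) / 14500 = 79.50 mg/L.

79.5 mg/L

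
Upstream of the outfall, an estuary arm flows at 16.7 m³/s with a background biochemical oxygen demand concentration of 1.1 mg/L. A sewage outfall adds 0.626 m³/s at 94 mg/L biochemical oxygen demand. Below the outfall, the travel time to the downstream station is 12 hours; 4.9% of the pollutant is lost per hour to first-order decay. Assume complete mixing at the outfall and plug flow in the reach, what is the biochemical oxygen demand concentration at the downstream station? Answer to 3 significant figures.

Mass balance: C = (16.70·1.100 + 0.6260·94.00) / 17.33 = 77.21/17.33 = 4.457 mg/L.
4.9%/h lost → k = −ln(1 − 0.049) = 0.05024 h⁻¹.
After decay, C = 4.457 × e^(−kt) = 4.457 × 0.5472 = 2.439 mg/L.

2.44 mg/L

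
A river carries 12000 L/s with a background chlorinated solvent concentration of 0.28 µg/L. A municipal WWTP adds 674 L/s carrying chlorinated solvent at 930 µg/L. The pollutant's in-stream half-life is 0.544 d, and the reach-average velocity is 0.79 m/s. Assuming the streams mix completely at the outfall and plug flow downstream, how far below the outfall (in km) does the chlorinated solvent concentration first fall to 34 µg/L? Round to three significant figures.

20.4 km

Mixed concentration C = ΣQC/ΣQ = (12000·0.2800 + 674.0·930.0) / 12670 = 630200/12670 = 49.72 µg/L.
Half-life 0.544 d → k = ln 2 / 0.544 = 1.274 d⁻¹.
Set 49.72·exp(−k·t) = 34 → t = ln(49.72/34)/k = 25770 s = 7.159 h.
Distance = v·t = 0.79·25770 = 20360 m = 20.36 km.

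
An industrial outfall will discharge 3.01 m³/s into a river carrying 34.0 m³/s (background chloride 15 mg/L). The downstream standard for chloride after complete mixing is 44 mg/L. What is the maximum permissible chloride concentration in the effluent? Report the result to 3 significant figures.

At the limit, (Qr·Cr + Qe·Cₑ)/(Qr + Qe) = 44:
Cₑ = (37.01·44 − 34.00·15.00) / 3.010 = 371.6 mg/L.

372 mg/L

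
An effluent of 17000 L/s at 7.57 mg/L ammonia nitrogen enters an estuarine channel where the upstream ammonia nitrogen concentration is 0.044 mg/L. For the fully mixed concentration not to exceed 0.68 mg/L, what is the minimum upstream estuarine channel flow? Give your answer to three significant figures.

184000 L/s

Set C_mix = 0.68: (Q·0.04400 + 17000·7.570) / (Q + 17000) = 0.68
→ Q = 17000·(7.570 − 0.68)/(0.68 − 0.04400) = 184200 L/s.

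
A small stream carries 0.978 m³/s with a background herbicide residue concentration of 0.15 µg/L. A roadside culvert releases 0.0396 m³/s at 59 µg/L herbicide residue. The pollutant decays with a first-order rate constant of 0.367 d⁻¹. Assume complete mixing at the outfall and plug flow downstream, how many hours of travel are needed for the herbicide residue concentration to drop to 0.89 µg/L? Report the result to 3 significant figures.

66.0 h

Flow-weighted average: C = (0.9780·0.1500 + 0.03960·59.00) / 1.018 = 2.483/1.018 = 2.440 µg/L.
2.440·exp(−k·t) = 0.89 → t = ln(2.440/0.89)/k = 237400 s = 65.96 h.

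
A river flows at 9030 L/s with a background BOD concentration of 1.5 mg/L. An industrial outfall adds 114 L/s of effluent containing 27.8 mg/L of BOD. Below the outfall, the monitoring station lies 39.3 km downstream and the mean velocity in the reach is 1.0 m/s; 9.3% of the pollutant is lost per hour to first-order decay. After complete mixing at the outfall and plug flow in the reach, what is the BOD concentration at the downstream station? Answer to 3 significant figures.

0.630 mg/L

Mass balance: C = (9030·1.500 + 114.0·27.80) / 9144 = 16710/9144 = 1.828 mg/L.
Travel time t = 39.3·1000 / 1.0 = 39300 s = 10.92 h.
9.3%/h lost → k = −ln(1 − 0.093) = 0.09761 h⁻¹.
First-order decay: C = 1.828·exp(−k·t) = 1.828·0.3445 = 0.6297 mg/L.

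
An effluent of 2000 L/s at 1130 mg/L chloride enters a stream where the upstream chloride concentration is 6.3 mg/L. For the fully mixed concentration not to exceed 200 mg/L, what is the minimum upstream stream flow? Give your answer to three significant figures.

9600 L/s

Set C_mix = 200: (Q·6.300 + 2000·1130) / (Q + 2000) = 200
→ Q = 2000·(1130 − 200)/(200 − 6.300) = 9602 L/s.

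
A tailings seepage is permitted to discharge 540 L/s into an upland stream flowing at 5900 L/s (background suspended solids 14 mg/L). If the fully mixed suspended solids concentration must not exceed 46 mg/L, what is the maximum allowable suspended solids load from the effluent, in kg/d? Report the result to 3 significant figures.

18500 kg/d

Mass balance at the limit: 5900·14.00 + 540.0·Cₑ = 6440·46 → Cₑ = 395.6 mg/L.
540.0 L/s = 0.5400 m³/s. Load = 0.5400 m³/s × 395.6 g/m³ × 86 400 s/d = 18460 kg/d.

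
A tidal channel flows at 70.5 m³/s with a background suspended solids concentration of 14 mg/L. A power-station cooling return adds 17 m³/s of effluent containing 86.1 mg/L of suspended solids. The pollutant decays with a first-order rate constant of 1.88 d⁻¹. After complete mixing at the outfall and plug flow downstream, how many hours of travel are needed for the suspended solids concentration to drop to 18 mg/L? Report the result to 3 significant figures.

5.64 h

Mixed concentration C = ΣQC/ΣQ = (70.50·14.00 + 17.00·86.10) / 87.50 = 2451/87.50 = 28.01 mg/L.
28.01·exp(−k·t) = 18 → t = ln(28.01/18)/k = 20320 s = 5.644 h.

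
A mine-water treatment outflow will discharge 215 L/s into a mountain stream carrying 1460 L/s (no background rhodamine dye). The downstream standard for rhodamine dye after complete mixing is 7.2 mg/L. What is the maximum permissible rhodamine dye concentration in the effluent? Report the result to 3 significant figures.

56.1 mg/L

At the limit, (Qr·Cr + Qe·Cₑ)/(Qr + Qe) = 7.2:
Cₑ = (1675·7.2 − 1460·0) / 215.0 = 56.09 mg/L.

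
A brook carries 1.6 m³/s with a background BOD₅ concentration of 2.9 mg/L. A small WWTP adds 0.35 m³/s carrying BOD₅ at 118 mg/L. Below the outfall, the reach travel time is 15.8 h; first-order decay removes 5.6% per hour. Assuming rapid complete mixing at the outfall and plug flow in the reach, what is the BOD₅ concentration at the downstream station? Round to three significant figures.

9.48 mg/L

Mixed concentration C = ΣQC/ΣQ = (1.600·2.900 + 0.3500·118.0) / 1.950 = 45.94/1.950 = 23.56 mg/L.
5.6%/h lost → k = −ln(1 − 0.056) = 0.05763 h⁻¹.
Decay over the reach: 23.56·exp(−kt) = 23.56·0.4023 = 9.478 mg/L.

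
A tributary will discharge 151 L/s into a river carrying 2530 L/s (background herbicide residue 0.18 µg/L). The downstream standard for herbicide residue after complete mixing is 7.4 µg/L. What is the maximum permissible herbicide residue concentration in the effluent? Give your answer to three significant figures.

128 µg/L

At the limit, (Qr·Cr + Qe·Cₑ)/(Qr + Qe) = 7.4:
Cₑ = (2681·7.4 − 2530·0.1800) / 151.0 = 128.4 µg/L.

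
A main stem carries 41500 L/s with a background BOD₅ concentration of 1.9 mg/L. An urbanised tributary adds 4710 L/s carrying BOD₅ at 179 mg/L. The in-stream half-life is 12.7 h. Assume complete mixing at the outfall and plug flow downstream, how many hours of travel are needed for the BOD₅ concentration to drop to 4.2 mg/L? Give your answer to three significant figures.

Conservation of mass: C = (41500·1.900 + 4710·179.0) / 46210 = 921900/46210 = 19.95 mg/L.
Half-life 12.7 h → k = ln 2 / 12.7 = 0.05458 h⁻¹ = 1.310 d⁻¹.
19.95·exp(−k·t) = 4.2 → t = ln(19.95/4.2)/k = 102800 s = 28.55 h.

28.5 h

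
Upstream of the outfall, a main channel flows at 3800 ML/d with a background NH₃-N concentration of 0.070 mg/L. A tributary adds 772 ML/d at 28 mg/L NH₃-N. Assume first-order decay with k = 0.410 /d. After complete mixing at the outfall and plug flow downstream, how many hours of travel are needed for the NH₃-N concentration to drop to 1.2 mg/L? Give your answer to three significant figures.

After mixing, C = (3800·0.07000 + 772.0·28.00) / 4572 = 21880/4572 = 4.786 mg/L.
4.786·exp(−k·t) = 1.2 → t = ln(4.786/1.2)/k = 291500 s = 80.98 h.

81.0 h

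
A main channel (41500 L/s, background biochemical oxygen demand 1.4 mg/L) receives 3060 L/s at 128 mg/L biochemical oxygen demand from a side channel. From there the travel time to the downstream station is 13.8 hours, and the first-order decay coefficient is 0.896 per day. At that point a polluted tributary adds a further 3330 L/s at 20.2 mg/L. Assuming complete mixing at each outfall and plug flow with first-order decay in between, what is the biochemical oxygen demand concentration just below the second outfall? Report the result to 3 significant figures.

Conservation of mass: C = (41500·1.400 + 3060·128.0) / 44560 = 449800/44560 = 10.09 mg/L; combined flow 44560 L/s.
After decay, C = 10.09 × e^(−kt) = 10.09 × 0.5974 = 6.030 mg/L.
Second outfall: C = (44560·6.030 + 3330·20.20)/47890 = 7.015 mg/L.

7.02 mg/L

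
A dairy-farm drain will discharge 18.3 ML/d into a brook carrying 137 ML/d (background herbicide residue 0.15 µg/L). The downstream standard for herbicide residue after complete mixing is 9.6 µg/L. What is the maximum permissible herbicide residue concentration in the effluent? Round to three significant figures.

At the limit, (Qr·Cr + Qe·Cₑ)/(Qr + Qe) = 9.6:
Cₑ = (155.3·9.6 − 137.0·0.1500) / 18.30 = 80.35 µg/L.

80.3 µg/L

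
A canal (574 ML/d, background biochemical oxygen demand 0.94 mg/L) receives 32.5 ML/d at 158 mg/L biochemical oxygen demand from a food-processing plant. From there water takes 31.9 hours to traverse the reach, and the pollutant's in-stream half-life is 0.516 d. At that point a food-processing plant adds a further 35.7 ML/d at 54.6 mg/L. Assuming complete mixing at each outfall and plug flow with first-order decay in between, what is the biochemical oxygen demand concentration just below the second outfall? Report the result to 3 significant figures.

After mixing, C = (574.0·0.9400 + 32.50·158.0) / 606.5 = 5675/606.5 = 9.356 mg/L; combined flow 606.5 ML/d.
Half-life 0.516 d → k = ln 2 / 0.516 = 1.343 d⁻¹.
First-order decay: C = 9.356·exp(−k·t) = 9.356·0.1677 = 1.569 mg/L.
At the second outfall, C = (606.5·1.569 + 35.70·54.60) / (606.5 + 35.70) = 4.517 mg/L.

4.52 mg/L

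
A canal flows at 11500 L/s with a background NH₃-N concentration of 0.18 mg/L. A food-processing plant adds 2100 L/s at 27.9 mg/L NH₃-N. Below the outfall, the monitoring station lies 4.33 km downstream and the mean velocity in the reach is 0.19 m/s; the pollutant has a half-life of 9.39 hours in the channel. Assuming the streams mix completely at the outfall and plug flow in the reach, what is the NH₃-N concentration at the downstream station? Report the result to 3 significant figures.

2.80 mg/L

After mixing, C = (11500·0.1800 + 2100·27.90) / 13600 = 60660/13600 = 4.460 mg/L.
Travel time t = 4.33·1000 / 0.19 = 22790 s = 6.330 h.
Half-life 9.39 h → k = ln 2 / 9.39 = 0.07382 h⁻¹ = 1.772 d⁻¹.
Applying C = C₀e^(−kt): 4.460 × 0.6267 = 2.795 mg/L.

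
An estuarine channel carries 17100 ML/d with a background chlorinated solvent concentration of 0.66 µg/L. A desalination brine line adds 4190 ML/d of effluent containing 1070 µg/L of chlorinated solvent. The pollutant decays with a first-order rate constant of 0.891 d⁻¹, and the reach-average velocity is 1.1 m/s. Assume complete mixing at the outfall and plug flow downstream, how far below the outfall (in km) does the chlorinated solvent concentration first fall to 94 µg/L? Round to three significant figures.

Mass balance: C = (17100·0.6600 + 4190·1070) / 21290 = 4495000/21290 = 211.1 µg/L.
Set 211.1·exp(−k·t) = 94 → t = ln(211.1/94)/k = 78460 s = 21.79 h.
Distance = v·t = 1.1·78460 = 86300 m = 86.30 km.

86.3 km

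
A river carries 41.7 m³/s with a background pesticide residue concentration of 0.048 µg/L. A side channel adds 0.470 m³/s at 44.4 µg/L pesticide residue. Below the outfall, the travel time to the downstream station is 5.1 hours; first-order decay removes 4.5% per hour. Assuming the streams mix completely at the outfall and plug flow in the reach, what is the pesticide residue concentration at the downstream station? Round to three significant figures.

0.429 µg/L

Mass balance: C = (41.70·0.04800 + 0.4700·44.40) / 42.17 = 22.87/42.17 = 0.5423 µg/L.
4.5%/h lost → k = −ln(1 − 0.045) = 0.04604 h⁻¹.
After decay, C = 0.5423 × e^(−kt) = 0.5423 × 0.7907 = 0.4288 µg/L.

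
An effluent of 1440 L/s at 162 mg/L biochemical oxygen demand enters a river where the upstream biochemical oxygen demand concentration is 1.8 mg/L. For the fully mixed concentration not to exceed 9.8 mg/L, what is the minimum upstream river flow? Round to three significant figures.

Set C_mix = 9.8: (Q·1.800 + 1440·162.0) / (Q + 1440) = 9.8
→ Q = 1440·(162.0 − 9.8)/(9.8 − 1.800) = 27400 L/s.

27400 L/s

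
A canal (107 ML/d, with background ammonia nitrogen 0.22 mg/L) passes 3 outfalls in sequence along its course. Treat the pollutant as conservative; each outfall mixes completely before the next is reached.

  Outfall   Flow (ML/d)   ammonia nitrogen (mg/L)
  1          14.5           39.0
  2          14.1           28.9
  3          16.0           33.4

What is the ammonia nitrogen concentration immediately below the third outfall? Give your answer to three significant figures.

10.1 mg/L

Outfall 1: combined Q = 121.5 ML/d; C = (107.0·0.2200 + 14.50·39.00)/121.5 = 4.848 mg/L.
Outfall 2: combined Q = 135.6 ML/d; C = (121.5·4.848 + 14.10·28.90)/135.6 = 7.349 mg/L.
Outfall 3: combined Q = 151.6 ML/d; C = (135.6·7.349 + 16.00·33.40)/151.6 = 10.10 mg/L.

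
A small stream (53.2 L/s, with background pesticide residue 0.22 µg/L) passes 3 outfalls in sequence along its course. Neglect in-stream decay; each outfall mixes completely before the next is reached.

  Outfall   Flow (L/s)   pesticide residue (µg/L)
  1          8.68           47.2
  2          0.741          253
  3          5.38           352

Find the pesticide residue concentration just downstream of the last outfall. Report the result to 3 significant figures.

36.8 µg/L

Below outfall 1: Q → 61.88 L/s, C = (53.20·0.2200 + 8.680·47.20)/61.88 = 6.810 µg/L.
Below outfall 2: Q → 62.62 L/s, C = (61.88·6.810 + 0.7410·253.0)/62.62 = 9.723 µg/L.
Below outfall 3: Q → 68.00 L/s, C = (62.62·9.723 + 5.380·352.0)/68.00 = 36.80 µg/L.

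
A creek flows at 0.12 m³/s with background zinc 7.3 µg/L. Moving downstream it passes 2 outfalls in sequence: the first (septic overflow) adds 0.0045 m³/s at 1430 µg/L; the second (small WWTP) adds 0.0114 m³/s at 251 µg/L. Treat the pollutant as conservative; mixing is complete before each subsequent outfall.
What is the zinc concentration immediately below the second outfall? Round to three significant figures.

Outfall 1: combined Q = 0.1245 m³/s; C = (0.1200·7.300 + 0.004500·1430)/0.1245 = 58.72 µg/L.
Outfall 2: combined Q = 0.1359 m³/s; C = (0.1245·58.72 + 0.01140·251.0)/0.1359 = 74.85 µg/L.

74.9 µg/L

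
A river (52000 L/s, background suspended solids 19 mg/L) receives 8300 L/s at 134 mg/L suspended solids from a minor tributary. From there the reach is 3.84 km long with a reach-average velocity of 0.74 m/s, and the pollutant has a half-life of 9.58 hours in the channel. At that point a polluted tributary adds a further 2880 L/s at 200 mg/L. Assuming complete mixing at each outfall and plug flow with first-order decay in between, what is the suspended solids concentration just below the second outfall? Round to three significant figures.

39.1 mg/L

Conservation of mass: C = (52000·19.00 + 8300·134.0) / 60300 = 2100000/60300 = 34.83 mg/L; combined flow 60300 L/s.
Travel time t = 3.84·1000 / 0.74 = 5189 s = 1.441 h.
Half-life 9.58 h → k = ln 2 / 9.58 = 0.07235 h⁻¹ = 1.736 d⁻¹.
Decay over the reach: 34.83·exp(−kt) = 34.83·0.9010 = 31.38 mg/L.
Second outfall: C = (60300·31.38 + 2880·200.0)/63180 = 39.07 mg/L.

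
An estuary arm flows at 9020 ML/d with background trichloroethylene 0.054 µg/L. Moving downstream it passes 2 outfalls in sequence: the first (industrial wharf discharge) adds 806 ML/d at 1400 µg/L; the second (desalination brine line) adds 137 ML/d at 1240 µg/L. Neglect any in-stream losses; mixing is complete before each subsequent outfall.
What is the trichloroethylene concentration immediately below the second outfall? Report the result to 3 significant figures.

Below outfall 1: Q → 9826 ML/d, C = (9020·0.05400 + 806.0·1400)/9826 = 114.9 µg/L.
Below outfall 2: Q → 9963 ML/d, C = (9826·114.9 + 137.0·1240)/9963 = 130.4 µg/L.

130 µg/L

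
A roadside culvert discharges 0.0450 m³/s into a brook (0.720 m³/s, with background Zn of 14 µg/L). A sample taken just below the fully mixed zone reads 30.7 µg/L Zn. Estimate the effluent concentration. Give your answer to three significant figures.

Mass balance: 0.7200·14.00 + 0.04500·Cₑ = 0.7650·30.70
→ Cₑ = (0.7650·30.70 − 0.7200·14.00) / 0.04500 = 297.9 µg/L.

298 µg/L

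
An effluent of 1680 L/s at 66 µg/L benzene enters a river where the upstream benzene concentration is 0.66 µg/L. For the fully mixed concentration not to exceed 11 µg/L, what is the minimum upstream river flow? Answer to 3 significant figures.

8940 L/s

Set C_mix = 11: (Q·0.6600 + 1680·66.00) / (Q + 1680) = 11
→ Q = 1680·(66.00 − 11)/(11 − 0.6600) = 8936 L/s.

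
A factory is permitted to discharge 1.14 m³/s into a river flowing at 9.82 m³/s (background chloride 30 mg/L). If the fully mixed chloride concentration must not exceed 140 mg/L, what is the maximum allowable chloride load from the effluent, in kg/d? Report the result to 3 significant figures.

107000 kg/d

Mass balance at the limit: 9.820·30.00 + 1.140·Cₑ = 10.96·140 → Cₑ = 1088 mg/L.
Load = 1.140 m³/s × 1088 g/m³ × 86 400 s/d = 107100 kg/d.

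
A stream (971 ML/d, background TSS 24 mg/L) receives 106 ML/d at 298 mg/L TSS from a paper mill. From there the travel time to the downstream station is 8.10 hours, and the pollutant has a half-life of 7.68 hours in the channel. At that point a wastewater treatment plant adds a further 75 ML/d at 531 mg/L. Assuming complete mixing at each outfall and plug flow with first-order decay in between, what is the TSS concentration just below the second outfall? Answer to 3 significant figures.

Mass balance: C = (971.0·24.00 + 106.0·298.0) / 1077 = 54890/1077 = 50.97 mg/L; combined flow 1077 ML/d.
Half-life 7.68 h → k = ln 2 / 7.68 = 0.09025 h⁻¹ = 2.166 d⁻¹.
First-order decay: C = 50.97·exp(−k·t) = 50.97·0.4814 = 24.54 mg/L.
Second outfall: C = (1077·24.54 + 75.00·531.0)/1152 = 57.51 mg/L.

57.5 mg/L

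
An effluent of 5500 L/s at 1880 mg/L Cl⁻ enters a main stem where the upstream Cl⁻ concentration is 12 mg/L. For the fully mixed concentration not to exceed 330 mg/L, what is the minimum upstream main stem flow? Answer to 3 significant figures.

Set C_mix = 330: (Q·12.00 + 5500·1880) / (Q + 5500) = 330
→ Q = 5500·(1880 − 330)/(330 − 12.00) = 26810 L/s.

26800 L/s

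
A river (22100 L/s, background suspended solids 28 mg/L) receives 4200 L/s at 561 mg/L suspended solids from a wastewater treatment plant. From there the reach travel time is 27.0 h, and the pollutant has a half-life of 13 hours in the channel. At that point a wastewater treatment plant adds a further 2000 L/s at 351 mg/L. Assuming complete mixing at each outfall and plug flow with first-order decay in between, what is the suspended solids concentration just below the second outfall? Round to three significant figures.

49.7 mg/L

Conservation of mass: C = (22100·28.00 + 4200·561.0) / 26300 = 2975000/26300 = 113.1 mg/L; combined flow 26300 L/s.
Half-life 13 h → k = ln 2 / 13 = 0.05332 h⁻¹ = 1.280 d⁻¹.
Applying C = C₀e^(−kt): 113.1 × 0.2370 = 26.81 mg/L.
At the second outfall, C = (26300·26.81 + 2000·351.0) / (26300 + 2000) = 49.72 mg/L.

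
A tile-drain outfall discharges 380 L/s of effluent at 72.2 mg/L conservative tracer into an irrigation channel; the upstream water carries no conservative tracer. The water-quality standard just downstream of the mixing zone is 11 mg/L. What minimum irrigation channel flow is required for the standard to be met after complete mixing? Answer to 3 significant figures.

Set C_mix = 11: (Q·0 + 380.0·72.20) / (Q + 380.0) = 11
→ Q = 380.0·(72.20 − 11)/(11 − 0) = 2114 L/s.

2110 L/s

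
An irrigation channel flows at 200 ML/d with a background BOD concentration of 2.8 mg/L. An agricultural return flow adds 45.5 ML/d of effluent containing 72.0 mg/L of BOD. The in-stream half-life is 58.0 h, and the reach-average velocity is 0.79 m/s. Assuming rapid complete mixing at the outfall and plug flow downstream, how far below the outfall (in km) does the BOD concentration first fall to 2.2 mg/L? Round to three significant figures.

467 km

Mixed concentration C = ΣQC/ΣQ = (200.0·2.800 + 45.50·72.00) / 245.5 = 3836/245.5 = 15.63 mg/L.
Half-life 58.0 h → k = ln 2 / 58.0 = 0.01195 h⁻¹ = 0.2868 d⁻¹.
Set 15.63·exp(−k·t) = 2.2 → t = ln(15.63/2.2)/k = 590500 s = 164.0 h.
Distance = v·t = 0.79·590500 = 466500 m = 466.5 km.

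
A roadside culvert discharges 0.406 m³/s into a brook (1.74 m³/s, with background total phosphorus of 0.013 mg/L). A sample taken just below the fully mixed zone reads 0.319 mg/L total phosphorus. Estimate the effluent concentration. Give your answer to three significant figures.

1.63 mg/L

Mass balance: 1.740·0.01300 + 0.4060·Cₑ = 2.146·0.3190
→ Cₑ = (2.146·0.3190 − 1.740·0.01300) / 0.4060 = 1.630 mg/L.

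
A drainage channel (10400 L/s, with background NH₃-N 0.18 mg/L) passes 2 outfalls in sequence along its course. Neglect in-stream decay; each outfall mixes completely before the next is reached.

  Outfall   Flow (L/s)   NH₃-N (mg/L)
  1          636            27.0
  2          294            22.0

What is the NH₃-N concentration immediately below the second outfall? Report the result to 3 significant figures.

2.25 mg/L

After outfall 1: Q = 10400 + 636.0 = 11040 L/s; C = (10400·0.1800 + 636.0·27.00)/11040 = 1.726 mg/L.
After outfall 2: Q = 11040 + 294.0 = 11330 L/s; C = (11040·1.726 + 294.0·22.00)/11330 = 2.252 mg/L.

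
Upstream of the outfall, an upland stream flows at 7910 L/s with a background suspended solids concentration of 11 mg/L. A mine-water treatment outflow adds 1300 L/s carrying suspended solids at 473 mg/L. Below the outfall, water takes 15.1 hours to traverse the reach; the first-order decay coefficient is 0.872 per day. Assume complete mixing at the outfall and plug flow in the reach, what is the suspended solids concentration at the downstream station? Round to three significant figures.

44.0 mg/L

Conservation of mass: C = (7910·11.00 + 1300·473.0) / 9210 = 701900/9210 = 76.21 mg/L.
Decay over the reach: 76.21·exp(−kt) = 76.21·0.5777 = 44.03 mg/L.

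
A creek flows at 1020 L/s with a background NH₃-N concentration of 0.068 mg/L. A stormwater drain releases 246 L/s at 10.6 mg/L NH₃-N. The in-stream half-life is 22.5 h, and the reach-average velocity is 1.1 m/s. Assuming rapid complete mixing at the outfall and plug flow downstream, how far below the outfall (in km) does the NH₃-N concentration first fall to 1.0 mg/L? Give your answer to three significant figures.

96.3 km

Mixed concentration C = ΣQC/ΣQ = (1020·0.06800 + 246.0·10.60) / 1266 = 2677/1266 = 2.115 mg/L.
Half-life 22.5 h → k = ln 2 / 22.5 = 0.03081 h⁻¹ = 0.7394 d⁻¹.
Set 2.115·exp(−k·t) = 1.0 → t = ln(2.115/1.0)/k = 87510 s = 24.31 h.
Distance = v·t = 1.1·87510 = 96260 m = 96.26 km.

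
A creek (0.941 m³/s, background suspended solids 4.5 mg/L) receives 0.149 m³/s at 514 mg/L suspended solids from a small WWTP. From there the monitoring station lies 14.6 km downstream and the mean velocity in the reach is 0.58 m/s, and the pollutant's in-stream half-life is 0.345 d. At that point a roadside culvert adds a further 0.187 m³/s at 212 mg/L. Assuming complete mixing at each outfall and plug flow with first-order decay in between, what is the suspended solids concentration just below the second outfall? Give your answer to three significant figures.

66.3 mg/L

After mixing, C = (0.9410·4.500 + 0.1490·514.0) / 1.090 = 80.82/1.090 = 74.15 mg/L; combined flow 1.090 m³/s.
Travel time t = 14.6·1000 / 0.58 = 25170 s = 6.992 h.
Half-life 0.345 d → k = ln 2 / 0.345 = 2.009 d⁻¹.
First-order decay: C = 74.15·exp(−k·t) = 74.15·0.5569 = 41.29 mg/L.
At the second outfall, C = (1.090·41.29 + 0.1870·212.0) / (1.090 + 0.1870) = 66.29 mg/L.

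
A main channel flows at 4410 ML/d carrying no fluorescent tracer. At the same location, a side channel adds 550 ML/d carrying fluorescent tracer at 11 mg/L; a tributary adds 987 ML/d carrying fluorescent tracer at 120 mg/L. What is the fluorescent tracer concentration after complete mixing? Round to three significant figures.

Mixed concentration C = ΣQC/ΣQ = (4410·0 + 550.0·11.00 + 987.0·120.0) / 5947 = 124500/5947 = 20.93 mg/L.

20.9 mg/L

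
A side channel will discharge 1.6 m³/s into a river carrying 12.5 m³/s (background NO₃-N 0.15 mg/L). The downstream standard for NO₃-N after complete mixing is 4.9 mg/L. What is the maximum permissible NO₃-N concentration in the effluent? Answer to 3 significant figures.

At the limit, (Qr·Cr + Qe·Cₑ)/(Qr + Qe) = 4.9:
Cₑ = (14.10·4.9 − 12.50·0.1500) / 1.600 = 42.01 mg/L.

42.0 mg/L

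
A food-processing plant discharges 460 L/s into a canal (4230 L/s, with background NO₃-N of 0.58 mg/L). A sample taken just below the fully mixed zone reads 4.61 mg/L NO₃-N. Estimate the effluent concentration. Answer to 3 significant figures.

Mass balance: 4230·0.5800 + 460.0·Cₑ = 4690·4.610
→ Cₑ = (4690·4.610 − 4230·0.5800) / 460.0 = 41.67 mg/L.

41.7 mg/L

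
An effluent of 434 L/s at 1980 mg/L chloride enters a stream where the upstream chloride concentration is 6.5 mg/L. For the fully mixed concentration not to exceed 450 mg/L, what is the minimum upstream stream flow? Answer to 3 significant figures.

1500 L/s

Set C_mix = 450: (Q·6.500 + 434.0·1980) / (Q + 434.0) = 450
→ Q = 434.0·(1980 − 450)/(450 − 6.500) = 1497 L/s.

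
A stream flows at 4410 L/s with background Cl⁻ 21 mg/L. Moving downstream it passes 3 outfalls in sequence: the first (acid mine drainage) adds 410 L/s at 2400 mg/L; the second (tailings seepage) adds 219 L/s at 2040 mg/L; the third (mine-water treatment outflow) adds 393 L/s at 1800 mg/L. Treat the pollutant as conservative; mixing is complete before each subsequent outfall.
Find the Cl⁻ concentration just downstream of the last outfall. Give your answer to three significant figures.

After outfall 1: Q = 4410 + 410.0 = 4820 L/s; C = (4410·21.00 + 410.0·2400)/4820 = 223.4 mg/L.
After outfall 2: Q = 4820 + 219.0 = 5039 L/s; C = (4820·223.4 + 219.0·2040)/5039 = 302.3 mg/L.
After outfall 3: Q = 5039 + 393.0 = 5432 L/s; C = (5039·302.3 + 393.0·1800)/5432 = 410.7 mg/L.

411 mg/L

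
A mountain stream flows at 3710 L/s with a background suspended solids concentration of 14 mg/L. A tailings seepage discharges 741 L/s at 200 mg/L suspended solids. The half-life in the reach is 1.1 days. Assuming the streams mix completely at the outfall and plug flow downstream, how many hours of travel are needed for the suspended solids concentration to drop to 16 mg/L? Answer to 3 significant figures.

39.4 h

Flow-weighted average: C = (3710·14.00 + 741.0·200.0) / 4451 = 200100/4451 = 44.97 mg/L.
Half-life 1.1 d → k = ln 2 / 1.1 = 0.6301 d⁻¹.
44.97·exp(−k·t) = 16 → t = ln(44.97/16)/k = 141700 s = 39.36 h.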